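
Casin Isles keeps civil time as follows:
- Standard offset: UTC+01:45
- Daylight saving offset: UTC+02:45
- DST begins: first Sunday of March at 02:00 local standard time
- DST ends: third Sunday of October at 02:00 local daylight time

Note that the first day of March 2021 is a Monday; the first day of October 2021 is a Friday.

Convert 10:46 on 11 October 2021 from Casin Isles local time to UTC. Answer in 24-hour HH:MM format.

1 March 2021 is a Monday, so the first Sunday is March 7.
1 October 2021 is a Friday, so the first Sunday is October 3 and the third is October 17.
11 October 2021 lies within the daylight-saving period (7 March – 17 October), so Casin Isles is on daylight time, UTC+02:45.
10:46 local − 2h45m = 08:01 UTC.

08:01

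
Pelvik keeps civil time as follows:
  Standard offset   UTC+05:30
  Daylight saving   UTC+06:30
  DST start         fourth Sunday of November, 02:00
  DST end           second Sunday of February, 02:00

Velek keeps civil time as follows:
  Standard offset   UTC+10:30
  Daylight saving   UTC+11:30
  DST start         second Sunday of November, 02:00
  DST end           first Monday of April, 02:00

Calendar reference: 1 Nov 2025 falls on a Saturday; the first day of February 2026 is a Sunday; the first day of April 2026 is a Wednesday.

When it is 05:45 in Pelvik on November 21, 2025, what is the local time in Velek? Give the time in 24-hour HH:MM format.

1 November 2025 is a Saturday, so the first Sunday is November 2 and the fourth is November 23.
1 February 2026 is a Sunday, so the first Sunday is February 1 and the second is February 8.
November 21, 2025 is outside the daylight-saving period (23 November 2025 – 8 February 2026), so Pelvik is on standard time, UTC+05:30.
05:45 Pelvik − 5h30m = 00:15 UTC.
1 November 2025 is a Saturday, so the first Sunday is November 2 and the second is November 9.
1 April 2026 is a Wednesday, so the first Monday is April 6.
At the standard offset (UTC+10:30), 00:15 UTC + 10h30m = 10:45 Velek standard time.
The standard-time date in Velek, November 21, 2025, falls between 9 November 2025 and 6 April 2026, so daylight saving is in effect and Velek is at UTC+11:30.
00:15 UTC + 11h30m = 11:45 Velek.

11:45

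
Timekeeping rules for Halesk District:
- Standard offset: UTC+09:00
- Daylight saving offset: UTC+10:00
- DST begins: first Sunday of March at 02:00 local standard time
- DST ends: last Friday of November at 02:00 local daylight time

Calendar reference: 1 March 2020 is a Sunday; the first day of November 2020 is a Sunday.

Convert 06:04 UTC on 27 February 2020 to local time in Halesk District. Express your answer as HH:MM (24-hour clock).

15:04

1 March 2020 is a Sunday, so the first Sunday is March 1.
1 November 2020 is a Sunday, so Fridays fall on 6, 13, 20, 27; the last is November 27.
At the standard offset (UTC+09:00), 06:04 UTC + 9h = 15:04 Halesk District standard time.
Daylight saving runs 1 March – 27 November; the standard-time date in Halesk District, 27 February 2020, is outside that window, so Halesk District is on standard time at UTC+09:00.
06:04 UTC + 9h = 15:04 local.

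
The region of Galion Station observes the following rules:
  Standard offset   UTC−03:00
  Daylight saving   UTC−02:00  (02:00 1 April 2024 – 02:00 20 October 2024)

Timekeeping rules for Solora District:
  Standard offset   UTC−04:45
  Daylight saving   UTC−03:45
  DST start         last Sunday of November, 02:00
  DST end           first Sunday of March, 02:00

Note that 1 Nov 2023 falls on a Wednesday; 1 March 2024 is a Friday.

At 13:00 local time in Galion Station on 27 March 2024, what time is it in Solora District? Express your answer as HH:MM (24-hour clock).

11:15

Daylight saving runs 1 April – 20 October; 27 March 2024 is outside that window, so Galion Station is on standard time at UTC−03:00.
13:00 Galion Station + 3h = 16:00 UTC.
1 November 2023 is a Wednesday, so Sundays fall on 5, 12, 19, 26; the last is November 26.
1 March 2024 is a Friday, so the first Sunday is March 3.
At the standard offset (UTC−04:45), 16:00 UTC − 4h45m = 11:15 Solora District standard time.
The standard-time date in Solora District, 27 March 2024, does not fall between 26 November 2023 and 3 March 2024, so daylight saving is not in effect and Solora District is at UTC−04:45.
16:00 UTC − 4h45m = 11:15 Solora District.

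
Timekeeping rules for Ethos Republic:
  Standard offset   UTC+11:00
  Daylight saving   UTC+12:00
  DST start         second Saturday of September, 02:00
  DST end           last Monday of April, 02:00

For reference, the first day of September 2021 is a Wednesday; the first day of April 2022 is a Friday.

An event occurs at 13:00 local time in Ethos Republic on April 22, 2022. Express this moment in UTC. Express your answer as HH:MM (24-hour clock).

1 September 2021 is a Wednesday, so the first Saturday is September 4 and the second is September 11.
1 April 2022 is a Friday, so Mondays fall on 4, 11, 18, 25; the last is April 25.
April 22, 2022 lies within the daylight-saving period (11 September 2021 – 25 April 2022), so Ethos Republic is on daylight time, UTC+12:00.
13:00 local − 12h = 01:00 UTC.

01:00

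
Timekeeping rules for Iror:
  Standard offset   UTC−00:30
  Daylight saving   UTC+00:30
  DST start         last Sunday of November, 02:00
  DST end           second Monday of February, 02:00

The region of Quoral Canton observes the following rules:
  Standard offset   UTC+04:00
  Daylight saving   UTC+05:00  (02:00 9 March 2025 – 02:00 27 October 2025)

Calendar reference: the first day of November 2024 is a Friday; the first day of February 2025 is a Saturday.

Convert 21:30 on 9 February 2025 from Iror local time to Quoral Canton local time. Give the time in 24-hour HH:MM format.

1 November 2024 is a Friday, so Sundays fall on 3, 10, 17, 24; the last is November 24.
1 February 2025 is a Saturday, so the first Monday is February 3 and the second is February 10.
9 February 2025 falls between 24 November 2024 and 10 February 2025, so daylight saving is in effect and Iror is at UTC+00:30.
21:30 Iror − 0h30m = 21:00 UTC.
At the standard offset (UTC+04:00), 21:00 UTC + 4h = 01:00 Quoral Canton standard time (rolling into the next day, 10 February 2025).
The standard-time date in Quoral Canton, 10 February 2025, does not fall between 9 March and 27 October, so daylight saving is not in effect and Quoral Canton is at UTC+04:00.
21:00 UTC + 4h = 01:00 Quoral Canton (rolling into the next day, 10 February 2025).

01:00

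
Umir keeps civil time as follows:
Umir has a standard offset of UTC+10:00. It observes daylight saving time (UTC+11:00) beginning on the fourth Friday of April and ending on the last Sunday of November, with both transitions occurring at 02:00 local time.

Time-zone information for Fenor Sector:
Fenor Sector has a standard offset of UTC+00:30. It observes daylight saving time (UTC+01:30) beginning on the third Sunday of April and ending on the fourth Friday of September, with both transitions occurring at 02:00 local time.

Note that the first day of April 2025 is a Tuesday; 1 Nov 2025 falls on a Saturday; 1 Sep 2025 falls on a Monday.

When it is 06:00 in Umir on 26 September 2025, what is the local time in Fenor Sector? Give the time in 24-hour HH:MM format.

20:30

1 April 2025 is a Tuesday, so the first Friday is April 4 and the fourth is April 25.
1 November 2025 is a Saturday, so Sundays fall on 2, 9, 16, 23, 30; the last is November 30.
Daylight saving runs 25 April – 30 November; 26 September 2025 is inside that window, so Umir is at UTC+11:00.
06:00 Umir − 11h = 19:00 UTC (rolling into the previous day, 25 September 2025).
1 April 2025 is a Tuesday, so the first Sunday is April 6 and the third is April 20.
1 September 2025 is a Monday, so the first Friday is September 5 and the fourth is September 26.
At the standard offset (UTC+00:30), 19:00 UTC + 0h30m = 19:30 Fenor Sector standard time.
The standard-time date in Fenor Sector, 25 September 2025, lies within the daylight-saving period (20 April – 26 September), so Fenor Sector is on daylight time, UTC+01:30.
19:00 UTC + 1h30m = 20:30 Fenor Sector.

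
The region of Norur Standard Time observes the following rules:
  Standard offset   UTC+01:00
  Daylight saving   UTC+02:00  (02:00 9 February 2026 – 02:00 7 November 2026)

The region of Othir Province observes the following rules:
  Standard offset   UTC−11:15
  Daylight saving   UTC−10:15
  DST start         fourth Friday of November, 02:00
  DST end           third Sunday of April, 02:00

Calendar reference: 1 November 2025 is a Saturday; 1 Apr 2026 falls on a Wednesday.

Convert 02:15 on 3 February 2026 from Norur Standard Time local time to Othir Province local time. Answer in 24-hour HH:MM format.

15:00

Daylight saving runs 9 February – 7 November; 3 February 2026 is outside that window, so Norur Standard Time is on standard time at UTC+01:00.
02:15 Norur Standard Time − 1h = 01:15 UTC.
1 November 2025 is a Saturday, so the first Friday is November 7 and the fourth is November 28.
1 April 2026 is a Wednesday, so the first Sunday is April 5 and the third is April 19.
At the standard offset (UTC−11:15), 01:15 UTC − 11h15m = 14:00 Othir Province standard time (rolling into the previous day, 2 February 2026).
The standard-time date in Othir Province, 2 February 2026, lies within the daylight-saving period (28 November 2025 – 19 April 2026), so Othir Province is on daylight time, UTC−10:15.
01:15 UTC − 10h15m = 15:00 Othir Province (rolling into the previous day, 2 February 2026).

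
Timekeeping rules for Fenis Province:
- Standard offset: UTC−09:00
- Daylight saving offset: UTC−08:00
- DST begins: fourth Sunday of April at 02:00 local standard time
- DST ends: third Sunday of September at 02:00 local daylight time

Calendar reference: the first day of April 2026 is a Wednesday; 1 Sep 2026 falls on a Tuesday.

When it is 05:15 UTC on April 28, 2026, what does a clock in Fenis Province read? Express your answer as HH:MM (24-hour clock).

21:15

1 April 2026 is a Wednesday, so the first Sunday is April 5 and the fourth is April 26.
1 September 2026 is a Tuesday, so the first Sunday is September 6 and the third is September 20.
At the standard offset (UTC−09:00), 05:15 UTC − 9h = 20:15 Fenis Province standard time (rolling into the previous day, 27 April 2026).
The standard-time date in Fenis Province, April 27, 2026, lies within the daylight-saving period (26 April – 20 September), so Fenis Province is on daylight time, UTC−08:00.
05:15 UTC − 8h = 21:15 local (rolling into the previous day, 27 April 2026).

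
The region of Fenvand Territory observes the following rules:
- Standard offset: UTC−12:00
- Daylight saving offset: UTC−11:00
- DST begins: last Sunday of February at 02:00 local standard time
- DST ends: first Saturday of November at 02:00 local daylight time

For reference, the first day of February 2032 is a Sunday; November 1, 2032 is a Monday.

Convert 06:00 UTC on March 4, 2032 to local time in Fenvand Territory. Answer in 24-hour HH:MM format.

19:00

1 February 2032 is a Sunday, so Sundays fall on 1, 8, 15, 22, 29; the last is February 29.
1 November 2032 is a Monday, so the first Saturday is November 6.
At the standard offset (UTC−12:00), 06:00 UTC − 12h = 18:00 Fenvand Territory standard time (rolling into the previous day, 3 March 2032).
The standard-time date in Fenvand Territory, March 3, 2032, falls between 29 February and 6 November, so daylight saving is in effect and Fenvand Territory is at UTC−11:00.
06:00 UTC − 11h = 19:00 local (rolling into the previous day, 3 March 2032).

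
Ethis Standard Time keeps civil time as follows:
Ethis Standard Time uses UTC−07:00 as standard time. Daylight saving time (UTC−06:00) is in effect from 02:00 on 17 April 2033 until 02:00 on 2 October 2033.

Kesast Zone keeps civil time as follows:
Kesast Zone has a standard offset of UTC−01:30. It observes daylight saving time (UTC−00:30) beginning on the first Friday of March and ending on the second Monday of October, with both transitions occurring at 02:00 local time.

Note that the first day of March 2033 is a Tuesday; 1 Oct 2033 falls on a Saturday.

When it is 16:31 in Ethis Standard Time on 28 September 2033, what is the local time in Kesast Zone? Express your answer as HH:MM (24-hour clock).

22:01

Daylight saving runs 17 April – 2 October; 28 September 2033 is inside that window, so Ethis Standard Time is at UTC−06:00.
16:31 Ethis Standard Time + 6h = 22:31 UTC.
1 March 2033 is a Tuesday, so the first Friday is March 4.
1 October 2033 is a Saturday, so the first Monday is October 3 and the second is October 10.
At the standard offset (UTC−01:30), 22:31 UTC − 1h30m = 21:01 Kesast Zone standard time.
The standard-time date in Kesast Zone, 28 September 2033, falls between 4 March and 10 October, so daylight saving is in effect and Kesast Zone is at UTC−00:30.
22:31 UTC − 0h30m = 22:01 Kesast Zone.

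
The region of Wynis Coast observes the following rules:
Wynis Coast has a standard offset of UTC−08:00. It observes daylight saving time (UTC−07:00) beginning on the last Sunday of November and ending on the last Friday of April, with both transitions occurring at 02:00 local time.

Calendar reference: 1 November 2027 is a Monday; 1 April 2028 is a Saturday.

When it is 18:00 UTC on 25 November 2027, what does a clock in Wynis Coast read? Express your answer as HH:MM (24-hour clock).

1 November 2027 is a Monday, so Sundays fall on 7, 14, 21, 28; the last is November 28.
1 April 2028 is a Saturday, so Fridays fall on 7, 14, 21, 28; the last is April 28.
At the standard offset (UTC−08:00), 18:00 UTC − 8h = 10:00 Wynis Coast standard time.
The standard-time date in Wynis Coast, 25 November 2027, does not fall between 28 November 2027 and 28 April 2028, so daylight saving is not in effect and Wynis Coast is at UTC−08:00.
18:00 UTC − 8h = 10:00 local.

10:00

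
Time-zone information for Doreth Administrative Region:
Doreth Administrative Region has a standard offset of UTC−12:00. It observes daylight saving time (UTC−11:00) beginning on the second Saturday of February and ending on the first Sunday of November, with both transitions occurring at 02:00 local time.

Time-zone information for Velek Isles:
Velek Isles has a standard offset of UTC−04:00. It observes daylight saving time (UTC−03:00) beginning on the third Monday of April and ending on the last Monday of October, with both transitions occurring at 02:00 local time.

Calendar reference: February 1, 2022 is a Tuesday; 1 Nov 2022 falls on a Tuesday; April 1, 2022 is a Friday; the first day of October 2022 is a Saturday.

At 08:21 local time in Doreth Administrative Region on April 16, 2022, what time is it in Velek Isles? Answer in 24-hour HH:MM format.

15:21

1 February 2022 is a Tuesday, so the first Saturday is February 5 and the second is February 12.
1 November 2022 is a Tuesday, so the first Sunday is November 6.
Daylight saving runs 12 February – 6 November; April 16, 2022 is inside that window, so Doreth Administrative Region is at UTC−11:00.
08:21 Doreth Administrative Region + 11h = 19:21 UTC.
1 April 2022 is a Friday, so the first Monday is April 4 and the third is April 18.
1 October 2022 is a Saturday, so Mondays fall on 3, 10, 17, 24, 31; the last is October 31.
At the standard offset (UTC−04:00), 19:21 UTC − 4h = 15:21 Velek Isles standard time.
Daylight saving runs 18 April – 31 October; the standard-time date in Velek Isles, April 16, 2022, is outside that window, so Velek Isles is on standard time at UTC−04:00.
19:21 UTC − 4h = 15:21 Velek Isles.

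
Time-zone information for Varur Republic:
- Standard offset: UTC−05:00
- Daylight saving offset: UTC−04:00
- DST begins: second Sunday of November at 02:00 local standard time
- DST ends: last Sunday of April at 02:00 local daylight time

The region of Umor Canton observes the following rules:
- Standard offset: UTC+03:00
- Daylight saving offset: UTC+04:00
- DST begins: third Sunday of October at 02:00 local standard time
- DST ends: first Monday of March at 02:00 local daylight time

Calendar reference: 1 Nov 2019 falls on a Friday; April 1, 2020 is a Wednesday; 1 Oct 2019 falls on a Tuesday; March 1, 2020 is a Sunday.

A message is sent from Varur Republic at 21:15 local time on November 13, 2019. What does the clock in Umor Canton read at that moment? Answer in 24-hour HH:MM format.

05:15

1 November 2019 is a Friday, so the first Sunday is November 3 and the second is November 10.
1 April 2020 is a Wednesday, so Sundays fall on 5, 12, 19, 26; the last is April 26.
November 13, 2019 lies within the daylight-saving period (10 November 2019 – 26 April 2020), so Varur Republic is on daylight time, UTC−04:00.
21:15 Varur Republic + 4h = 01:15 UTC (rolling into the next day, 14 November 2019).
1 October 2019 is a Tuesday, so the first Sunday is October 6 and the third is October 20.
1 March 2020 is a Sunday, so the first Monday is March 2.
At the standard offset (UTC+03:00), 01:15 UTC + 3h = 04:15 Umor Canton standard time.
The standard-time date in Umor Canton, November 14, 2019, falls between 20 October 2019 and 2 March 2020, so daylight saving is in effect and Umor Canton is at UTC+04:00.
01:15 UTC + 4h = 05:15 Umor Canton.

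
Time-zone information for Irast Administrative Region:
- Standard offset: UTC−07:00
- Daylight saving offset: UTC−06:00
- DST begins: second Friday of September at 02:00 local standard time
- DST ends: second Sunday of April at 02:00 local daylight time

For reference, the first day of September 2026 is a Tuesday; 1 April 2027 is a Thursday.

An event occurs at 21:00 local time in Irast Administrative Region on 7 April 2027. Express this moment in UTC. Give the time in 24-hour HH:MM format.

1 September 2026 is a Tuesday, so the first Friday is September 4 and the second is September 11.
1 April 2027 is a Thursday, so the first Sunday is April 4 and the second is April 11.
Daylight saving runs 11 September 2026 – 11 April 2027; 7 April 2027 is inside that window, so Irast Administrative Region is at UTC−06:00.
21:00 local + 6h = 03:00 UTC (rolling into the next day, 8 April 2027).

03:00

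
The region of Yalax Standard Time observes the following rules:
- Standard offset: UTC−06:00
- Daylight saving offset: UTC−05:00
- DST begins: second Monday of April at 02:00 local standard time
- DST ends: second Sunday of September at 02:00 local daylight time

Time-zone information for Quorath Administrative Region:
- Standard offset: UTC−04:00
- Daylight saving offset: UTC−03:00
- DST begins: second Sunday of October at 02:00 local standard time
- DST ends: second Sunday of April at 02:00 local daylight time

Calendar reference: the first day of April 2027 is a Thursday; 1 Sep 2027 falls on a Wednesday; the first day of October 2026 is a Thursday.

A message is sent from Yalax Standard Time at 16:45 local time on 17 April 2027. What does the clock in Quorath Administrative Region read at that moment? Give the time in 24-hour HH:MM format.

1 April 2027 is a Thursday, so the first Monday is April 5 and the second is April 12.
1 September 2027 is a Wednesday, so the first Sunday is September 5 and the second is September 12.
17 April 2027 falls between 12 April and 12 September, so daylight saving is in effect and Yalax Standard Time is at UTC−05:00.
16:45 Yalax Standard Time + 5h = 21:45 UTC.
1 October 2026 is a Thursday, so the first Sunday is October 4 and the second is October 11.
1 April 2027 is a Thursday, so the first Sunday is April 4 and the second is April 11.
At the standard offset (UTC−04:00), 21:45 UTC − 4h = 17:45 Quorath Administrative Region standard time.
The standard-time date in Quorath Administrative Region, 17 April 2027, does not fall between 11 October 2026 and 11 April 2027, so daylight saving is not in effect and Quorath Administrative Region is at UTC−04:00.
21:45 UTC − 4h = 17:45 Quorath Administrative Region.

17:45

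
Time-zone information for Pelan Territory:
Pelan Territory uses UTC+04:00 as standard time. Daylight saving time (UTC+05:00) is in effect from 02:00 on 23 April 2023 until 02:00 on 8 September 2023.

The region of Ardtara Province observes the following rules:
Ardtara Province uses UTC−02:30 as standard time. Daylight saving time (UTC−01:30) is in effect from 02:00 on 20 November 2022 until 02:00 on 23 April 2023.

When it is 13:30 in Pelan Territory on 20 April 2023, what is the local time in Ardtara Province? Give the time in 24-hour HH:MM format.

Daylight saving runs 23 April – 8 September; 20 April 2023 is outside that window, so Pelan Territory is on standard time at UTC+04:00.
13:30 Pelan Territory − 4h = 09:30 UTC.
At the standard offset (UTC−02:30), 09:30 UTC − 2h30m = 07:00 Ardtara Province standard time.
The standard-time date in Ardtara Province, 20 April 2023, lies within the daylight-saving period (20 November 2022 – 23 April 2023), so Ardtara Province is on daylight time, UTC−01:30.
09:30 UTC − 1h30m = 08:00 Ardtara Province.

08:00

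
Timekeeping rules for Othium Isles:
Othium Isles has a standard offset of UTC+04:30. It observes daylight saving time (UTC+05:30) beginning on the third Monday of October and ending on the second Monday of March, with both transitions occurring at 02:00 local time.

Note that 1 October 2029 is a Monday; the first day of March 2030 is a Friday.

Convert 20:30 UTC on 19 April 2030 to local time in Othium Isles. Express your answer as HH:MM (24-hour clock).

1 October 2029 is a Monday, so the first Monday is October 1 and the third is October 15.
1 March 2030 is a Friday, so the first Monday is March 4 and the second is March 11.
At the standard offset (UTC+04:30), 20:30 UTC + 4h30m = 01:00 Othium Isles standard time (rolling into the next day, 20 April 2030).
Daylight saving runs 15 October 2029 – 11 March 2030; the standard-time date in Othium Isles, 20 April 2030, is outside that window, so Othium Isles is on standard time at UTC+04:30.
20:30 UTC + 4h30m = 01:00 local (rolling into the next day, 20 April 2030).

01:00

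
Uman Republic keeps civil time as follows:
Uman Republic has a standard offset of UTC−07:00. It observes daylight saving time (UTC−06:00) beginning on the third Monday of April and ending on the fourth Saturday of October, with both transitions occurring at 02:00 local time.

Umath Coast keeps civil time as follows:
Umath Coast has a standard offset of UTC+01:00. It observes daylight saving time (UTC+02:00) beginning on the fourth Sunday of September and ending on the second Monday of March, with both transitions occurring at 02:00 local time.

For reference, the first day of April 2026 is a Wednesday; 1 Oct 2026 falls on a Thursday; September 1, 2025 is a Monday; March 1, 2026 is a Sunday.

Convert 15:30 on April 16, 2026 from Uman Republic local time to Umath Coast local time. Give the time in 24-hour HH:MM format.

1 April 2026 is a Wednesday, so the first Monday is April 6 and the third is April 20.
1 October 2026 is a Thursday, so the first Saturday is October 3 and the fourth is October 24.
April 16, 2026 is outside the daylight-saving period (20 April – 24 October), so Uman Republic is on standard time, UTC−07:00.
15:30 Uman Republic + 7h = 22:30 UTC.
1 September 2025 is a Monday, so the first Sunday is September 7 and the fourth is September 28.
1 March 2026 is a Sunday, so the first Monday is March 2 and the second is March 9.
At the standard offset (UTC+01:00), 22:30 UTC + 1h = 23:30 Umath Coast standard time.
The standard-time date in Umath Coast, April 16, 2026, is outside the daylight-saving period (28 September 2025 – 9 March 2026), so Umath Coast is on standard time, UTC+01:00.
22:30 UTC + 1h = 23:30 Umath Coast.

23:30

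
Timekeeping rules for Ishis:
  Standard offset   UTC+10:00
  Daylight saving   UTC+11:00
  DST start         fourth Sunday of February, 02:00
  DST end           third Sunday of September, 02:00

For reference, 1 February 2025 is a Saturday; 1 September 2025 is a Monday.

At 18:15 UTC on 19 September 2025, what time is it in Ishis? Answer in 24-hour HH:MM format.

05:15

1 February 2025 is a Saturday, so the first Sunday is February 2 and the fourth is February 23.
1 September 2025 is a Monday, so the first Sunday is September 7 and the third is September 21.
At the standard offset (UTC+10:00), 18:15 UTC + 10h = 04:15 Ishis standard time (rolling into the next day, 20 September 2025).
Daylight saving runs 23 February – 21 September; the standard-time date in Ishis, 20 September 2025, is inside that window, so Ishis is at UTC+11:00.
18:15 UTC + 11h = 05:15 local (rolling into the next day, 20 September 2025).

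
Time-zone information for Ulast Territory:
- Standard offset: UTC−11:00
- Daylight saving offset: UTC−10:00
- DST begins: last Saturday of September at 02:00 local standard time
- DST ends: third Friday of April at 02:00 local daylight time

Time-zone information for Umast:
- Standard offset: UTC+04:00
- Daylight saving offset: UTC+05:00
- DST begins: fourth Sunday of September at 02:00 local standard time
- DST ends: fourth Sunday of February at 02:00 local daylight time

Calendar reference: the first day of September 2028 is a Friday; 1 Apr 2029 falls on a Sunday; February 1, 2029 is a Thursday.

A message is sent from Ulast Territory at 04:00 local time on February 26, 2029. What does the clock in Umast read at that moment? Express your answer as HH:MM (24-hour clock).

1 September 2028 is a Friday, so Saturdays fall on 2, 9, 16, 23, 30; the last is September 30.
1 April 2029 is a Sunday, so the first Friday is April 6 and the third is April 20.
February 26, 2029 lies within the daylight-saving period (30 September 2028 – 20 April 2029), so Ulast Territory is on daylight time, UTC−10:00.
04:00 Ulast Territory + 10h = 14:00 UTC.
1 September 2028 is a Friday, so the first Sunday is September 3 and the fourth is September 24.
1 February 2029 is a Thursday, so the first Sunday is February 4 and the fourth is February 25.
At the standard offset (UTC+04:00), 14:00 UTC + 4h = 18:00 Umast standard time.
The standard-time date in Umast, February 26, 2029, is outside the daylight-saving period (24 September 2028 – 25 February 2029), so Umast is on standard time, UTC+04:00.
14:00 UTC + 4h = 18:00 Umast.

18:00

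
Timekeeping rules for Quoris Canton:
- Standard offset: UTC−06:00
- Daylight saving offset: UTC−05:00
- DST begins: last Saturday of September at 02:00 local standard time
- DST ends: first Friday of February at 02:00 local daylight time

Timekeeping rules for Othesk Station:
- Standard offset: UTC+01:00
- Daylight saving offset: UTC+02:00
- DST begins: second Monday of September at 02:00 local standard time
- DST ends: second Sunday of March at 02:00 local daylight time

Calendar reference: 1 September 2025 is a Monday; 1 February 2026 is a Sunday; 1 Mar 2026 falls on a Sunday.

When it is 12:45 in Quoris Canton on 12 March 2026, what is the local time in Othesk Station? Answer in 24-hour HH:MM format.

19:45

1 September 2025 is a Monday, so Saturdays fall on 6, 13, 20, 27; the last is September 27.
1 February 2026 is a Sunday, so the first Friday is February 6.
12 March 2026 is outside the daylight-saving period (27 September 2025 – 6 February 2026), so Quoris Canton is on standard time, UTC−06:00.
12:45 Quoris Canton + 6h = 18:45 UTC.
1 September 2025 is a Monday, so the first Monday is September 1 and the second is September 8.
1 March 2026 is a Sunday, so the first Sunday is March 1 and the second is March 8.
At the standard offset (UTC+01:00), 18:45 UTC + 1h = 19:45 Othesk Station standard time.
Daylight saving runs 8 September 2025 – 8 March 2026; the standard-time date in Othesk Station, 12 March 2026, is outside that window, so Othesk Station is on standard time at UTC+01:00.
18:45 UTC + 1h = 19:45 Othesk Station.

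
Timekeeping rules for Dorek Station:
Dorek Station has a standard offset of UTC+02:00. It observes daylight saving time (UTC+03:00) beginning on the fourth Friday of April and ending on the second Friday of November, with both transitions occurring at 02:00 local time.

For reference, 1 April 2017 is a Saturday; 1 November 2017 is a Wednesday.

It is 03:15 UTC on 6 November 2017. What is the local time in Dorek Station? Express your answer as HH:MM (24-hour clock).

06:15

1 April 2017 is a Saturday, so the first Friday is April 7 and the fourth is April 28.
1 November 2017 is a Wednesday, so the first Friday is November 3 and the second is November 10.
At the standard offset (UTC+02:00), 03:15 UTC + 2h = 05:15 Dorek Station standard time.
The standard-time date in Dorek Station, 6 November 2017, falls between 28 April and 10 November, so daylight saving is in effect and Dorek Station is at UTC+03:00.
03:15 UTC + 3h = 06:15 local.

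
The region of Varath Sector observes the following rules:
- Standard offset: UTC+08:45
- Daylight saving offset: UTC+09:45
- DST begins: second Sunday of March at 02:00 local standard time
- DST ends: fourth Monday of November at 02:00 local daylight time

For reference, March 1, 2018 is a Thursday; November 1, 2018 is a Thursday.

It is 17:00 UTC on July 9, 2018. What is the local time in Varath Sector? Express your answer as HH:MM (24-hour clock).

02:45

1 March 2018 is a Thursday, so the first Sunday is March 4 and the second is March 11.
1 November 2018 is a Thursday, so the first Monday is November 5 and the fourth is November 26.
At the standard offset (UTC+08:45), 17:00 UTC + 8h45m = 01:45 Varath Sector standard time (rolling into the next day, 10 July 2018).
The standard-time date in Varath Sector, July 10, 2018, falls between 11 March and 26 November, so daylight saving is in effect and Varath Sector is at UTC+09:45.
17:00 UTC + 9h45m = 02:45 local (rolling into the next day, 10 July 2018).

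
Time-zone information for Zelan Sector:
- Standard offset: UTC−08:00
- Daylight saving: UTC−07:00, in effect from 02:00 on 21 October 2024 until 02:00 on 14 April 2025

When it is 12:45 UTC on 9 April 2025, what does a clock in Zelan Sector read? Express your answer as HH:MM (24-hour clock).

05:45

At the standard offset (UTC−08:00), 12:45 UTC − 8h = 04:45 Zelan Sector standard time.
The standard-time date in Zelan Sector, 9 April 2025, lies within the daylight-saving period (21 October 2024 – 14 April 2025), so Zelan Sector is on daylight time, UTC−07:00.
12:45 UTC − 7h = 05:45 local.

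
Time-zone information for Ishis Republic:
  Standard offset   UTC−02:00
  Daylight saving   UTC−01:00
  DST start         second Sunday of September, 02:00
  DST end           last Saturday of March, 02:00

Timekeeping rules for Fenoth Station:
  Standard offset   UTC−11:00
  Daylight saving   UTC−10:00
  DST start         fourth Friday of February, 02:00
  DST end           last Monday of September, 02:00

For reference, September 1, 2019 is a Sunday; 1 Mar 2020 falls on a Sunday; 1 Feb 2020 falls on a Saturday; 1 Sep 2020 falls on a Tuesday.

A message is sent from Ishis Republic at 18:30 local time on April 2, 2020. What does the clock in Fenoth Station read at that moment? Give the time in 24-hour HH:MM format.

1 September 2019 is a Sunday, so the first Sunday is September 1 and the second is September 8.
1 March 2020 is a Sunday, so Saturdays fall on 7, 14, 21, 28; the last is March 28.
April 2, 2020 is outside the daylight-saving period (8 September 2019 – 28 March 2020), so Ishis Republic is on standard time, UTC−02:00.
18:30 Ishis Republic + 2h = 20:30 UTC.
1 February 2020 is a Saturday, so the first Friday is February 7 and the fourth is February 28.
1 September 2020 is a Tuesday, so Mondays fall on 7, 14, 21, 28; the last is September 28.
At the standard offset (UTC−11:00), 20:30 UTC − 11h = 09:30 Fenoth Station standard time.
The standard-time date in Fenoth Station, April 2, 2020, falls between 28 February and 28 September, so daylight saving is in effect and Fenoth Station is at UTC−10:00.
20:30 UTC − 10h = 10:30 Fenoth Station.

10:30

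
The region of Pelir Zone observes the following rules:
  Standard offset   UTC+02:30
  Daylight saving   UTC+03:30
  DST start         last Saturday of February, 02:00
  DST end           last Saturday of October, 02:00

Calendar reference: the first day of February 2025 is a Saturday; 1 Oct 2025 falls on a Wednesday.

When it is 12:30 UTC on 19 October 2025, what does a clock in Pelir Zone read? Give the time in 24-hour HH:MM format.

16:00

1 February 2025 is a Saturday, so Saturdays fall on 1, 8, 15, 22; the last is February 22.
1 October 2025 is a Wednesday, so Saturdays fall on 4, 11, 18, 25; the last is October 25.
At the standard offset (UTC+02:30), 12:30 UTC + 2h30m = 15:00 Pelir Zone standard time.
Daylight saving runs 22 February – 25 October; the standard-time date in Pelir Zone, 19 October 2025, is inside that window, so Pelir Zone is at UTC+03:30.
12:30 UTC + 3h30m = 16:00 local.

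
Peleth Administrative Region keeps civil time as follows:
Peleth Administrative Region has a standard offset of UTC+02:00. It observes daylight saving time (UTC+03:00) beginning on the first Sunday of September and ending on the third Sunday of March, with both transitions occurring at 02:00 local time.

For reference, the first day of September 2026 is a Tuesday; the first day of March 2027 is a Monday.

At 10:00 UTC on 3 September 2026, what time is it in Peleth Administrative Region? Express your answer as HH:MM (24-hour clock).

1 September 2026 is a Tuesday, so the first Sunday is September 6.
1 March 2027 is a Monday, so the first Sunday is March 7 and the third is March 21.
At the standard offset (UTC+02:00), 10:00 UTC + 2h = 12:00 Peleth Administrative Region standard time.
Daylight saving runs 6 September 2026 – 21 March 2027; the standard-time date in Peleth Administrative Region, 3 September 2026, is outside that window, so Peleth Administrative Region is on standard time at UTC+02:00.
10:00 UTC + 2h = 12:00 local.

12:00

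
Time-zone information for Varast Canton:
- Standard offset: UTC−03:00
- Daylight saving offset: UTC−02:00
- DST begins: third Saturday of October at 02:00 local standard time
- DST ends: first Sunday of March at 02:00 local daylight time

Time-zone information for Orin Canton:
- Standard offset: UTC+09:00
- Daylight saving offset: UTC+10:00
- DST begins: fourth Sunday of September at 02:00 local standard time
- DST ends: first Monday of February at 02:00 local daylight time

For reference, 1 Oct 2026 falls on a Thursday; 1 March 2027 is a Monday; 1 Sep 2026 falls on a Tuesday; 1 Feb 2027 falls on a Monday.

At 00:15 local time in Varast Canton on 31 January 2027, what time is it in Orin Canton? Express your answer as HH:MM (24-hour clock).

1 October 2026 is a Thursday, so the first Saturday is October 3 and the third is October 17.
1 March 2027 is a Monday, so the first Sunday is March 7.
Daylight saving runs 17 October 2026 – 7 March 2027; 31 January 2027 is inside that window, so Varast Canton is at UTC−02:00.
00:15 Varast Canton + 2h = 02:15 UTC.
1 September 2026 is a Tuesday, so the first Sunday is September 6 and the fourth is September 27.
1 February 2027 is a Monday, so the first Monday is February 1.
At the standard offset (UTC+09:00), 02:15 UTC + 9h = 11:15 Orin Canton standard time.
The standard-time date in Orin Canton, 31 January 2027, falls between 27 September 2026 and 1 February 2027, so daylight saving is in effect and Orin Canton is at UTC+10:00.
02:15 UTC + 10h = 12:15 Orin Canton.

12:15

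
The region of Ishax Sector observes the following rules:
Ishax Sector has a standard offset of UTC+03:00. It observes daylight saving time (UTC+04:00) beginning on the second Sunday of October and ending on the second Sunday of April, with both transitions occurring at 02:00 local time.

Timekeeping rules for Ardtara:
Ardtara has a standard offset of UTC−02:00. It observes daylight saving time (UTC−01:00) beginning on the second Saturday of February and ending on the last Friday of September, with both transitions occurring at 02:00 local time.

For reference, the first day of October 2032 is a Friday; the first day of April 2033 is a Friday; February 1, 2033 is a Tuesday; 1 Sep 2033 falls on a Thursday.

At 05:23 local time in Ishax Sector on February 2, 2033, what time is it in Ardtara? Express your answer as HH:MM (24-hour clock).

23:23

1 October 2032 is a Friday, so the first Sunday is October 3 and the second is October 10.
1 April 2033 is a Friday, so the first Sunday is April 3 and the second is April 10.
February 2, 2033 lies within the daylight-saving period (10 October 2032 – 10 April 2033), so Ishax Sector is on daylight time, UTC+04:00.
05:23 Ishax Sector − 4h = 01:23 UTC.
1 February 2033 is a Tuesday, so the first Saturday is February 5 and the second is February 12.
1 September 2033 is a Thursday, so Fridays fall on 2, 9, 16, 23, 30; the last is September 30.
At the standard offset (UTC−02:00), 01:23 UTC − 2h = 23:23 Ardtara standard time (rolling into the previous day, 1 February 2033).
The standard-time date in Ardtara, February 1, 2033, does not fall between 12 February and 30 September, so daylight saving is not in effect and Ardtara is at UTC−02:00.
01:23 UTC − 2h = 23:23 Ardtara (rolling into the previous day, 1 February 2033).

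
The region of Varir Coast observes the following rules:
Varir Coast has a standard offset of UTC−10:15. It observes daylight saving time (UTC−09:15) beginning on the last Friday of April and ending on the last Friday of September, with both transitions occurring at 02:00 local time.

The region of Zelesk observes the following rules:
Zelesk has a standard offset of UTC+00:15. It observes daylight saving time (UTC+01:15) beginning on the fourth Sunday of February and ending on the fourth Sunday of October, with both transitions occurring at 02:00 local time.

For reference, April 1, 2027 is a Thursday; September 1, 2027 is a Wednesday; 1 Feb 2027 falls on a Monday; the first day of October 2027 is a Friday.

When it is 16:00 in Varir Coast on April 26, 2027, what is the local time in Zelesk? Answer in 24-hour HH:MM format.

03:30

1 April 2027 is a Thursday, so Fridays fall on 2, 9, 16, 23, 30; the last is April 30.
1 September 2027 is a Wednesday, so Fridays fall on 3, 10, 17, 24; the last is September 24.
April 26, 2027 is outside the daylight-saving period (30 April – 24 September), so Varir Coast is on standard time, UTC−10:15.
16:00 Varir Coast + 10h15m = 02:15 UTC (rolling into the next day, 27 April 2027).
1 February 2027 is a Monday, so the first Sunday is February 7 and the fourth is February 28.
1 October 2027 is a Friday, so the first Sunday is October 3 and the fourth is October 24.
At the standard offset (UTC+00:15), 02:15 UTC + 0h15m = 02:30 Zelesk standard time.
Daylight saving runs 28 February – 24 October; the standard-time date in Zelesk, April 27, 2027, is inside that window, so Zelesk is at UTC+01:15.
02:15 UTC + 1h15m = 03:30 Zelesk.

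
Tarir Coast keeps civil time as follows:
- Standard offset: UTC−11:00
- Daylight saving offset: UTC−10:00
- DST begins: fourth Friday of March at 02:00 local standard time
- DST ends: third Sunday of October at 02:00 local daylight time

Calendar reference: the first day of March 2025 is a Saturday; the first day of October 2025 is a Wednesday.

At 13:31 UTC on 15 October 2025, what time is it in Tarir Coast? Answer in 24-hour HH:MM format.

03:31

1 March 2025 is a Saturday, so the first Friday is March 7 and the fourth is March 28.
1 October 2025 is a Wednesday, so the first Sunday is October 5 and the third is October 19.
At the standard offset (UTC−11:00), 13:31 UTC − 11h = 02:31 Tarir Coast standard time.
The standard-time date in Tarir Coast, 15 October 2025, falls between 28 March and 19 October, so daylight saving is in effect and Tarir Coast is at UTC−10:00.
13:31 UTC − 10h = 03:31 local.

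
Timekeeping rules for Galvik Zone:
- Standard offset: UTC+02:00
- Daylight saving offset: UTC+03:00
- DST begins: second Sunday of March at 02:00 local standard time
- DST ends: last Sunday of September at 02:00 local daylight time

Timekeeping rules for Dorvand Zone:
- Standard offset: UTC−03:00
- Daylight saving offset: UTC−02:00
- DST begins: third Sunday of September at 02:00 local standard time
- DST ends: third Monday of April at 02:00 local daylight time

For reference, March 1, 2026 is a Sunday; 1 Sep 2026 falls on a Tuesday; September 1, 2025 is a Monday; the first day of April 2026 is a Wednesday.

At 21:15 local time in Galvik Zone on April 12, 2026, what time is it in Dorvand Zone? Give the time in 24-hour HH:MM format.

1 March 2026 is a Sunday, so the first Sunday is March 1 and the second is March 8.
1 September 2026 is a Tuesday, so Sundays fall on 6, 13, 20, 27; the last is September 27.
Daylight saving runs 8 March – 27 September; April 12, 2026 is inside that window, so Galvik Zone is at UTC+03:00.
21:15 Galvik Zone − 3h = 18:15 UTC.
1 September 2025 is a Monday, so the first Sunday is September 7 and the third is September 21.
1 April 2026 is a Wednesday, so the first Monday is April 6 and the third is April 20.
At the standard offset (UTC−03:00), 18:15 UTC − 3h = 15:15 Dorvand Zone standard time.
Daylight saving runs 21 September 2025 – 20 April 2026; the standard-time date in Dorvand Zone, April 12, 2026, is inside that window, so Dorvand Zone is at UTC−02:00.
18:15 UTC − 2h = 16:15 Dorvand Zone.

16:15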